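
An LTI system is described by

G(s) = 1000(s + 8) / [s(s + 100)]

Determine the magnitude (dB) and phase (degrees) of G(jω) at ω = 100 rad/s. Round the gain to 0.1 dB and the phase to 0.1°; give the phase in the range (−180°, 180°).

17.0 dB, -49.6°

At s = jω = j100:
zero (s+8): 8 + j100 → |·| = √(8²+100²) = √10064 ≈ 100.32, ∠ = arctan(100/8) ≈ 85.43°
pole (s+100): 100 + j100 → |·| = √(100²+100²) = √20000 ≈ 141.42, ∠ = arctan(100/100) ≈ 45.00°
pole at origin: |s| = 100, ∠ = 90.00° (in denominator)
|G| = 1000 · 100.32 / 14142 ≈ 7.0938
Gain = 20 log₁₀(7.0938) ≈ 17.02 dB
∠G = 85.43° − 135.00° = -49.57°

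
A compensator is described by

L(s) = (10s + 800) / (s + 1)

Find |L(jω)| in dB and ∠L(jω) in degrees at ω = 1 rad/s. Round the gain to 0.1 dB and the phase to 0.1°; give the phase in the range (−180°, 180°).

55.1 dB, -44.3°

Substitute s = j1:
Numerator: 10(j1) + 800 = 800 + j10
Denominator: (j1) + 1 = 1 + j1
|N| = √(800² + 10²) ≈ 800.06, ∠N ≈ 0.72°
|D| = √(1² + 1²) ≈ 1.4142, ∠D ≈ 45.00°
|L| = 800.06 / 1.4142 ≈ 565.73
Gain = 20 log₁₀(565.73) ≈ 55.05 dB
∠L = 0.72° − 45.00° = -44.28°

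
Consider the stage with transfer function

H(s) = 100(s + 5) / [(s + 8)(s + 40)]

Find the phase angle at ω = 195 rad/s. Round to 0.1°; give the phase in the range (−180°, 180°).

-77.5°

At s = jω = j195:
zero (s+5): 5 + j195 → |·| = √(5²+195²) = √38050 ≈ 195.06, ∠ = arctan(195/5) ≈ 88.53°
pole (s+8): 8 + j195 → |·| = √(8²+195²) = √38089 ≈ 195.16, ∠ = arctan(195/8) ≈ 87.65°
pole (s+40): 40 + j195 → |·| = √(40²+195²) = √39625 ≈ 199.06, ∠ = arctan(195/40) ≈ 78.41°
∠H = 88.53° − 166.06° = -77.53°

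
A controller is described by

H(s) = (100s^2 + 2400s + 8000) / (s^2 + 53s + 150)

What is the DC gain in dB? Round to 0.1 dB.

H(0) = 8000 / 150 ≈ 53.333
20 log₁₀(53.333) ≈ 34.54 dB

34.5 dB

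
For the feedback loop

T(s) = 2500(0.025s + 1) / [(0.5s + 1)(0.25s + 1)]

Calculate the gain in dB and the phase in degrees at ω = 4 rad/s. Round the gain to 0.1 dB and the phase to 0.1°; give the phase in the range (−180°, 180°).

At ω = 4 rad/s:
zero (1 + j4·0.025) = 1 + j0.1 → |·| ≈ 1.005, ∠ ≈ 5.71°
pole (1 + j4·0.5) = 1 + j2 → |·| ≈ 2.2361, ∠ ≈ 63.43°
pole (1 + j4·0.25) = 1 + j1 → |·| ≈ 1.4142, ∠ ≈ 45.00°
|T| = 2500 · 1.005 / (2.2361 · 1.4142) ≈ 794.52
Gain = 20 log₁₀(794.52) ≈ 58.00 dB
∠T = (5.71°) − (63.43° + 45.00°) = -102.72°

58.0 dB, -102.7°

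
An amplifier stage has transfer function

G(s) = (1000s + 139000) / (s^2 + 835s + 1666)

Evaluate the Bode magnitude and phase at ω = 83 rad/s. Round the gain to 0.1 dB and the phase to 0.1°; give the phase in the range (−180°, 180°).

Substitute s = j83:
Numerator: 1000(j83) + 139000 = 139000 + j83000
Denominator: (j83)^2 + 835(j83) + 1666 = -5223 + j69305
|N| = √(139000² + 83000²) ≈ 1.619e+05, ∠N ≈ 30.84°
|D| = √(5223² + 69305²) ≈ 69502, ∠D ≈ 94.31°
|G| = 1.619e+05 / 69502 ≈ 2.3294
Gain = 20 log₁₀(2.3294) ≈ 7.34 dB
∠G = 30.84° − 94.31° = -63.47°

7.3 dB, -63.5°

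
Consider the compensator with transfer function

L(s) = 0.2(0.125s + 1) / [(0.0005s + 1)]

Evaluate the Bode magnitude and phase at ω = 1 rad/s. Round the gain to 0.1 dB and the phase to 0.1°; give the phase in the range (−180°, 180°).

-13.9 dB, 7.1°

At ω = 1 rad/s:
zero (1 + j1·0.125) = 1 + j0.125 → |·| ≈ 1.0078, ∠ ≈ 7.13°
pole (1 + j1·0.0005) = 1 + j0.0005 → |·| ≈ 1, ∠ ≈ 0.03°
|L| = 0.2 · 1.0078 / (1) ≈ 0.20156
Gain = 20 log₁₀(0.20156) ≈ -13.91 dB
∠L = (7.13°) − (0.03°) = 7.10°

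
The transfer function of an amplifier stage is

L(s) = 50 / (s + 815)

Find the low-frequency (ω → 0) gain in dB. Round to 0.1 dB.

L(0) = 50 / 815 ≈ 0.06135
20 log₁₀(0.06135) ≈ -24.24 dB

-24.2 dB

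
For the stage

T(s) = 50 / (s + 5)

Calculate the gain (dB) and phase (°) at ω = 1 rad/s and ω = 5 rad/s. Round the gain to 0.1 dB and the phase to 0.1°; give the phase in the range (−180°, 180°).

At s = jω = j1:
pole (s+5): 5 + j1 → |·| = √(5²+1²) = √26 ≈ 5.099, ∠ = arctan(1/5) ≈ 11.31°
|T| = 50 / 5.099 ≈ 9.8058
Gain = 20 log₁₀(9.8058) ≈ 19.83 dB
∠T = 0.00° − 11.31° = -11.31°

At s = jω = j5:
pole (s+5): 5 + j5 → |·| = √(5²+5²) = √50 ≈ 7.0711, ∠ = arctan(5/5) ≈ 45.00°
|T| = 50 / 7.0711 ≈ 7.071
Gain = 20 log₁₀(7.071) ≈ 16.99 dB
∠T = 0.00° − 45.00° = -45.00°

ω = 1: 19.8 dB, -11.3°; ω = 5: 17.0 dB, -45.0°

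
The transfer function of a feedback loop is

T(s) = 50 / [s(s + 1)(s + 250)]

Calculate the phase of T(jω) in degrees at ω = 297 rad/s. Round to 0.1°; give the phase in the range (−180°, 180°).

At s = jω = j297:
pole (s+1): 1 + j297 → |·| = √(1²+297²) = √88210 ≈ 297, ∠ = arctan(297/1) ≈ 89.81°
pole (s+250): 250 + j297 → |·| = √(250²+297²) = √150709 ≈ 388.21, ∠ = arctan(297/250) ≈ 49.91°
pole at origin: |s| = 297, ∠ = 90.00° (in denominator)
∠T = 0.00° − 229.72° = -229.72° ≡ 130.28° (principal value)

130.3°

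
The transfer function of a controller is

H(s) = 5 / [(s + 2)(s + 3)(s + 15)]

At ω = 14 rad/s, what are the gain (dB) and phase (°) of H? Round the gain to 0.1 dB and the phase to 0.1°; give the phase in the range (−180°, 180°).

At s = jω = j14:
pole (s+2): 2 + j14 → |·| = √(2²+14²) = √200 ≈ 14.142, ∠ = arctan(14/2) ≈ 81.87°
pole (s+3): 3 + j14 → |·| = √(3²+14²) = √205 ≈ 14.318, ∠ = arctan(14/3) ≈ 77.91°
pole (s+15): 15 + j14 → |·| = √(15²+14²) = √421 ≈ 20.518, ∠ = arctan(14/15) ≈ 43.03°
|H| = 5 / 4154.6 ≈ 0.0012035
Gain = 20 log₁₀(0.0012035) ≈ -58.39 dB
∠H = 0.00° − 202.81° = -202.81° ≡ 157.19° (principal value)

-58.4 dB, 157.2°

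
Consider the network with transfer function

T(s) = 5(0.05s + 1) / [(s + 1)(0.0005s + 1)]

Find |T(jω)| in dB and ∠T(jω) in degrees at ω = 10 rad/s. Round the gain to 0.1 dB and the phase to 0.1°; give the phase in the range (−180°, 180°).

At ω = 10 rad/s:
zero (1 + j10·0.05) = 1 + j0.5 → |·| ≈ 1.118, ∠ ≈ 26.57°
pole (1 + j10·1) = 1 + j10 → |·| ≈ 10.05, ∠ ≈ 84.29°
pole (1 + j10·0.0005) = 1 + j0.005 → |·| ≈ 1, ∠ ≈ 0.29°
|T| = 5 · 1.118 / (10.05 · 1) ≈ 0.55622
Gain = 20 log₁₀(0.55622) ≈ -5.10 dB
∠T = (26.57°) − (84.29° + 0.29°) = -58.01°

-5.1 dB, -58.0°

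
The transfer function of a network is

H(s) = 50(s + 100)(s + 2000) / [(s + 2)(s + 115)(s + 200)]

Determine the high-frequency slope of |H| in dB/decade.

Each pole contributes −20 dB/decade at high frequency; each zero contributes +20 dB/decade.
Net: 2 zero(s) − 3 pole(s) → -20 dB/decade.

-20 dB/decade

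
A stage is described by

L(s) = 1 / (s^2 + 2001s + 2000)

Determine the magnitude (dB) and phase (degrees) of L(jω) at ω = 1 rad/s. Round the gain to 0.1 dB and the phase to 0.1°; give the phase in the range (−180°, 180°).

-69.0 dB, -45.0°

Substitute s = j1:
Numerator: 1 = 1 + j0
Denominator: (j1)^2 + 2001(j1) + 2000 = 1999 + j2001
|N| = √(1² + 0²) ≈ 1, ∠N ≈ 0.00°
|D| = √(1999² + 2001²) ≈ 2828.4, ∠D ≈ 45.03°
|L| = 1 / 2828.4 ≈ 0.00035356
Gain = 20 log₁₀(0.00035356) ≈ -69.03 dB
∠L = 0.00° − 45.03° = -45.03°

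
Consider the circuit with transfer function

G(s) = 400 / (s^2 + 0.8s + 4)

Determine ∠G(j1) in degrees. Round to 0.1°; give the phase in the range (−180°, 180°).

At s = jω = j1:
quadratic: (j1)² + 0.8·j1 + 4 = 3 + j0.8 → |·| ≈ 3.1048, ∠ ≈ 14.93°
∠G = 0.00° − 14.93° = -14.93°

-14.9°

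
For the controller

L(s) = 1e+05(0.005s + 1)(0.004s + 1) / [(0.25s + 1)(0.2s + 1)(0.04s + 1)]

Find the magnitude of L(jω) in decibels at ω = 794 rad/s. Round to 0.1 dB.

2.7 dB

At ω = 794 rad/s:
zero (1 + j794·0.005) = 1 + j3.97 → |·| ≈ 4.094, ∠ ≈ 75.86°
zero (1 + j794·0.004) = 1 + j3.176 → |·| ≈ 3.3297, ∠ ≈ 72.52°
pole (1 + j794·0.25) = 1 + j198.5 → |·| ≈ 198.5, ∠ ≈ 89.71°
pole (1 + j794·0.2) = 1 + j158.8 → |·| ≈ 158.8, ∠ ≈ 89.64°
pole (1 + j794·0.04) = 1 + j31.76 → |·| ≈ 31.776, ∠ ≈ 88.20°
|L| = 1e+05 · 4.094 · 3.3297 / (198.5 · 158.8 · 31.776) ≈ 1.361
Gain = 20 log₁₀(1.361) ≈ 2.68 dB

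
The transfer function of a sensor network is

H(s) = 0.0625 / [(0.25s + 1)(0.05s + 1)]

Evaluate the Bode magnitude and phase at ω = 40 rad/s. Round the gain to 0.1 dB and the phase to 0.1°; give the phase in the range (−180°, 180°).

At ω = 40 rad/s:
pole (1 + j40·0.25) = 1 + j10 → |·| ≈ 10.05, ∠ ≈ 84.29°
pole (1 + j40·0.05) = 1 + j2 → |·| ≈ 2.2361, ∠ ≈ 63.43°
|H| = 0.0625 · 1 / (10.05 · 2.2361) ≈ 0.0027811
Gain = 20 log₁₀(0.0027811) ≈ -51.12 dB
∠H = (0°) − (84.29° + 63.43°) = -147.72°

-51.1 dB, -147.7°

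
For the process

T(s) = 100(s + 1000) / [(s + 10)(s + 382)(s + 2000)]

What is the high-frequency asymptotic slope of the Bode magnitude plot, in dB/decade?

Each pole contributes −20 dB/decade at high frequency; each zero contributes +20 dB/decade.
Net: 1 zero(s) − 3 pole(s) → -40 dB/decade.

-40 dB/decade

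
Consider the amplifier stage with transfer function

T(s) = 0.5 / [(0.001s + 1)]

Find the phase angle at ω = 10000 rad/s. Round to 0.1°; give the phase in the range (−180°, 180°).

At ω = 10000 rad/s:
pole (1 + j10000·0.001) = 1 + j10 → |·| ≈ 10.05, ∠ ≈ 84.29°
∠T = (0°) − (84.29°) = -84.29°

-84.3°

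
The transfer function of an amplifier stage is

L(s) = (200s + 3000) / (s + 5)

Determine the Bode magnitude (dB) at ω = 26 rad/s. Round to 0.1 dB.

Substitute s = j26:
Numerator: 200(j26) + 3000 = 3000 + j5200
Denominator: (j26) + 5 = 5 + j26
|N| = √(3000² + 5200²) ≈ 6003.3, ∠N ≈ 60.02°
|D| = √(5² + 26²) ≈ 26.476, ∠D ≈ 79.11°
|L| = 6003.3 / 26.476 ≈ 226.74
Gain = 20 log₁₀(226.74) ≈ 47.11 dB

47.1 dB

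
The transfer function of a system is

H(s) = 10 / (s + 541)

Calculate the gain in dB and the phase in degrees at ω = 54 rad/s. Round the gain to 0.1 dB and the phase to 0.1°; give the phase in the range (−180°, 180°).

-34.7 dB, -5.7°

Substitute s = j54:
Numerator: 10 = 10 + j0
Denominator: (j54) + 541 = 541 + j54
|N| = √(10² + 0²) ≈ 10, ∠N ≈ 0.00°
|D| = √(541² + 54²) ≈ 543.69, ∠D ≈ 5.70°
|H| = 10 / 543.69 ≈ 0.018393
Gain = 20 log₁₀(0.018393) ≈ -34.71 dB
∠H = 0.00° − 5.70° = -5.70°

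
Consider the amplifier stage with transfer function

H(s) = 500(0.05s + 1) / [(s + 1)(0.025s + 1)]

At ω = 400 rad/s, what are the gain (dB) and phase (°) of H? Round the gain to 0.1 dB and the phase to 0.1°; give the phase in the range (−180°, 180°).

At ω = 400 rad/s:
zero (1 + j400·0.05) = 1 + j20 → |·| ≈ 20.025, ∠ ≈ 87.14°
pole (1 + j400·1) = 1 + j400 → |·| ≈ 400, ∠ ≈ 89.86°
pole (1 + j400·0.025) = 1 + j10 → |·| ≈ 10.05, ∠ ≈ 84.29°
|H| = 500 · 20.025 / (400 · 10.05) ≈ 2.4907
Gain = 20 log₁₀(2.4907) ≈ 7.93 dB
∠H = (87.14°) − (89.86° + 84.29°) = -87.01°

7.9 dB, -87.0°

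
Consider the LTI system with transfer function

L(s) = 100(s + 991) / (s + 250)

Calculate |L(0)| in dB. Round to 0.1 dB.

L(0) = 100·991 / (250) = 396.4
20 log₁₀(396.4) ≈ 51.96 dB

52.0 dB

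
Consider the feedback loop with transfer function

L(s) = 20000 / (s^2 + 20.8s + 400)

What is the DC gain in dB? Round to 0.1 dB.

34.0 dB

L(0) = 20000 / 400 = 50
20 log₁₀(50) ≈ 33.98 dB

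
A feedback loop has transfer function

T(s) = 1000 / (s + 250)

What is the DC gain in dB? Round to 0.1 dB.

T(0) = 1000 / 250 = 4
20 log₁₀(4) ≈ 12.04 dB

12.0 dB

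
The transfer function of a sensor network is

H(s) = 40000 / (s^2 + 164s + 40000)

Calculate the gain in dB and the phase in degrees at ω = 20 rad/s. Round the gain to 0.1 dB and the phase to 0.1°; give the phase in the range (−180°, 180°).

At s = jω = j20:
quadratic: (j20)² + 164·j20 + 40000 = 39600 + j3280 → |·| ≈ 39736, ∠ ≈ 4.73°
|H| = 40000 / 39736 ≈ 1.0066
Gain = 20 log₁₀(1.0066) ≈ 0.06 dB
∠H = 0.00° − 4.73° = -4.73°

0.1 dB, -4.7°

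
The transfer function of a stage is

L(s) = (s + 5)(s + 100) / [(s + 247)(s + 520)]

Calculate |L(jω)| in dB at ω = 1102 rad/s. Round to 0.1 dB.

-1.1 dB

At s = jω = j1102:
zero (s+5): 5 + j1102 → |·| = √(5²+1102²) = √1214429 ≈ 1102, ∠ = arctan(1102/5) ≈ 89.74°
zero (s+100): 100 + j1102 → |·| = √(100²+1102²) = √1224404 ≈ 1106.5, ∠ = arctan(1102/100) ≈ 84.81°
pole (s+247): 247 + j1102 → |·| = √(247²+1102²) = √1275413 ≈ 1129.3, ∠ = arctan(1102/247) ≈ 77.37°
pole (s+520): 520 + j1102 → |·| = √(520²+1102²) = √1484804 ≈ 1218.5, ∠ = arctan(1102/520) ≈ 64.74°
|L| = 1 · 1.2194e+06 / 1.3761e+06 ≈ 0.88613
Gain = 20 log₁₀(0.88613) ≈ -1.05 dB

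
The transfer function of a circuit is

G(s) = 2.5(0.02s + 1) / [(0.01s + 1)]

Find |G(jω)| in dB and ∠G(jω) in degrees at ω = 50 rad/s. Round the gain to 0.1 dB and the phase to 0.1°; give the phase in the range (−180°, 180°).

10.0 dB, 18.4°

At ω = 50 rad/s:
zero (1 + j50·0.02) = 1 + j1 → |·| ≈ 1.4142, ∠ ≈ 45.00°
pole (1 + j50·0.01) = 1 + j0.5 → |·| ≈ 1.118, ∠ ≈ 26.57°
|G| = 2.5 · 1.4142 / (1.118) ≈ 3.1623
Gain = 20 log₁₀(3.1623) ≈ 10.00 dB
∠G = (45.00°) − (26.57°) = 18.43°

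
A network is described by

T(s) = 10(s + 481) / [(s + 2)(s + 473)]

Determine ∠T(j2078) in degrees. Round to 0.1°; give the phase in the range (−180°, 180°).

-90.2°

At s = jω = j2078:
zero (s+481): 481 + j2078 → |·| = √(481²+2078²) = √4549445 ≈ 2132.9, ∠ = arctan(2078/481) ≈ 76.97°
pole (s+2): 2 + j2078 → |·| = √(2²+2078²) = √4318088 ≈ 2078, ∠ = arctan(2078/2) ≈ 89.94°
pole (s+473): 473 + j2078 → |·| = √(473²+2078²) = √4541813 ≈ 2131.2, ∠ = arctan(2078/473) ≈ 77.18°
∠T = 76.97° − 167.12° = -90.15°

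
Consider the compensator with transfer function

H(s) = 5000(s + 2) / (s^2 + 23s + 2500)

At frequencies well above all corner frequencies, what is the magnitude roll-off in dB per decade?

-20 dB/decade

Each pole contributes −20 dB/decade at high frequency; each zero contributes +20 dB/decade.
Net: 1 zero(s) − 2 pole(s) → -20 dB/decade.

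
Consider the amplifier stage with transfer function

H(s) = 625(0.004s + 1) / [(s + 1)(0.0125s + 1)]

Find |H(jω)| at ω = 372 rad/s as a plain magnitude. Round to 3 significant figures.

0.633

At ω = 372 rad/s:
zero (1 + j372·0.004) = 1 + j1.488 → |·| ≈ 1.7928, ∠ ≈ 56.10°
pole (1 + j372·1) = 1 + j372 → |·| ≈ 372, ∠ ≈ 89.85°
pole (1 + j372·0.0125) = 1 + j4.65 → |·| ≈ 4.7563, ∠ ≈ 77.86°
|H| = 625 · 1.7928 / (372 · 4.7563) ≈ 0.63329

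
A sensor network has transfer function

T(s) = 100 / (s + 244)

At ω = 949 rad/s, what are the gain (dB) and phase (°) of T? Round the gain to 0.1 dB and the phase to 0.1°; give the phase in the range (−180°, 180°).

-19.8 dB, -75.6°

At s = jω = j949:
pole (s+244): 244 + j949 → |·| = √(244²+949²) = √960137 ≈ 979.87, ∠ = arctan(949/244) ≈ 75.58°
|T| = 100 / 979.87 ≈ 0.10205
Gain = 20 log₁₀(0.10205) ≈ -19.82 dB
∠T = 0.00° − 75.58° = -75.58°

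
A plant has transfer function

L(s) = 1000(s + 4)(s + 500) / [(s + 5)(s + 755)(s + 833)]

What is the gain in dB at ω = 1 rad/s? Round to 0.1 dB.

-3.8 dB

At s = jω = j1:
zero (s+4): 4 + j1 → |·| = √(4²+1²) = √17 ≈ 4.1231, ∠ = arctan(1/4) ≈ 14.04°
zero (s+500): 500 + j1 → |·| = √(500²+1²) = √250001 ≈ 500, ∠ = arctan(1/500) ≈ 0.11°
pole (s+5): 5 + j1 → |·| = √(5²+1²) = √26 ≈ 5.099, ∠ = arctan(1/5) ≈ 11.31°
pole (s+755): 755 + j1 → |·| = √(755²+1²) = √570026 ≈ 755, ∠ = arctan(1/755) ≈ 0.08°
pole (s+833): 833 + j1 → |·| = √(833²+1²) = √693890 ≈ 833, ∠ = arctan(1/833) ≈ 0.07°
|L| = 1000 · 2061.6 / 3.2068e+06 ≈ 0.64288
Gain = 20 log₁₀(0.64288) ≈ -3.84 dB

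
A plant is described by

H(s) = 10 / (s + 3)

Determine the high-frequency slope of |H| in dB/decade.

Each pole contributes −20 dB/decade at high frequency; each zero contributes +20 dB/decade.
Net: 0 zero(s) − 1 pole(s) → -20 dB/decade.

-20 dB/decade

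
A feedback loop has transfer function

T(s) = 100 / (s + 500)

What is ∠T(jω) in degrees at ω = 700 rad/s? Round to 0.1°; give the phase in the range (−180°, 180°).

Substitute s = j700:
Numerator: 100 = 100 + j0
Denominator: (j700) + 500 = 500 + j700
|N| = √(100² + 0²) ≈ 100, ∠N ≈ 0.00°
|D| = √(500² + 700²) ≈ 860.23, ∠D ≈ 54.46°
∠T = 0.00° − 54.46° = -54.46°

-54.5°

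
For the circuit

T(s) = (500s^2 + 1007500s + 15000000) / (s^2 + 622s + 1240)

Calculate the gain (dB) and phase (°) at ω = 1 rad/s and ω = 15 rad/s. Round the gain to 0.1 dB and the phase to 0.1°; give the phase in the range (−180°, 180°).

Substitute s = j1:
Numerator: 500(j1)^2 + 1007500(j1) + 15000000 = 14999500 + j1007500
Denominator: (j1)^2 + 622(j1) + 1240 = 1239 + j622
|N| = √(14999500² + 1007500²) ≈ 1.5033e+07, ∠N ≈ 3.84°
|D| = √(1239² + 622²) ≈ 1386.4, ∠D ≈ 26.66°
|T| = 1.5033e+07 / 1386.4 ≈ 10843
Gain = 20 log₁₀(10843) ≈ 80.70 dB
∠T = 3.84° − 26.66° = -22.82°

Substitute s = j15:
Numerator: 500(j15)^2 + 1007500(j15) + 15000000 = 14887500 + j15112500
Denominator: (j15)^2 + 622(j15) + 1240 = 1015 + j9330
|N| = √(14887500² + 15112500²) ≈ 2.1214e+07, ∠N ≈ 45.43°
|D| = √(1015² + 9330²) ≈ 9385, ∠D ≈ 83.79°
|T| = 2.1214e+07 / 9385 ≈ 2260.4
Gain = 20 log₁₀(2260.4) ≈ 67.08 dB
∠T = 45.43° − 83.79° = -38.36°

ω = 1: 80.7 dB, -22.8°; ω = 15: 67.1 dB, -38.4°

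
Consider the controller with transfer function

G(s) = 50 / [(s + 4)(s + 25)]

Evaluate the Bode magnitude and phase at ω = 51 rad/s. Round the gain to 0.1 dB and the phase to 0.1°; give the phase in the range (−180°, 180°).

-35.3 dB, -149.4°

At s = jω = j51:
pole (s+4): 4 + j51 → |·| = √(4²+51²) = √2617 ≈ 51.157, ∠ = arctan(51/4) ≈ 85.52°
pole (s+25): 25 + j51 → |·| = √(25²+51²) = √3226 ≈ 56.798, ∠ = arctan(51/25) ≈ 63.89°
|G| = 50 / 2905.6 ≈ 0.017208
Gain = 20 log₁₀(0.017208) ≈ -35.29 dB
∠G = 0.00° − 149.41° = -149.41°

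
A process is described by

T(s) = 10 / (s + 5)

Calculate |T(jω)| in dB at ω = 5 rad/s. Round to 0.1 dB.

At s = jω = j5:
pole (s+5): 5 + j5 → |·| = √(5²+5²) = √50 ≈ 7.0711, ∠ = arctan(5/5) ≈ 45.00°
|T| = 10 / 7.0711 ≈ 1.4142
Gain = 20 log₁₀(1.4142) ≈ 3.01 dB

3.0 dB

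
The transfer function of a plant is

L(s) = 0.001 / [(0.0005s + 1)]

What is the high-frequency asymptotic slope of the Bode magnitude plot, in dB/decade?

Each pole contributes −20 dB/decade at high frequency; each zero contributes +20 dB/decade.
Net: 0 zero(s) − 1 pole(s) → -20 dB/decade.

-20 dB/decade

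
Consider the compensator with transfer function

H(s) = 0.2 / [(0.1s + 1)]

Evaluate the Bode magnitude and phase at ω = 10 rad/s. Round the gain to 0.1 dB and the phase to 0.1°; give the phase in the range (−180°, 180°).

-17.0 dB, -45.0°

At ω = 10 rad/s:
pole (1 + j10·0.1) = 1 + j1 → |·| ≈ 1.4142, ∠ ≈ 45.00°
|H| = 0.2 · 1 / (1.4142) ≈ 0.14142
Gain = 20 log₁₀(0.14142) ≈ -16.99 dB
∠H = (0°) − (45.00°) = -45.00°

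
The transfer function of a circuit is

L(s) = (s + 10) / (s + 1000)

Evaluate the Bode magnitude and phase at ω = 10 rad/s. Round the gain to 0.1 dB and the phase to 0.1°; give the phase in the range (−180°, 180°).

Substitute s = j10:
Numerator: (j10) + 10 = 10 + j10
Denominator: (j10) + 1000 = 1000 + j10
|N| = √(10² + 10²) ≈ 14.142, ∠N ≈ 45.00°
|D| = √(1000² + 10²) ≈ 1000, ∠D ≈ 0.57°
|L| = 14.142 / 1000 ≈ 0.014142
Gain = 20 log₁₀(0.014142) ≈ -36.99 dB
∠L = 45.00° − 0.57° = 44.43°

-37.0 dB, 44.4°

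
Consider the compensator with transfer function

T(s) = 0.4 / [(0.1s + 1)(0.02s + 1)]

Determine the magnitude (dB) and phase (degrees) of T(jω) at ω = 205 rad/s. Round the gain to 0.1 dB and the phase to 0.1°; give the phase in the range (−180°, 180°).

At ω = 205 rad/s:
pole (1 + j205·0.1) = 1 + j20.5 → |·| ≈ 20.524, ∠ ≈ 87.21°
pole (1 + j205·0.02) = 1 + j4.1 → |·| ≈ 4.2202, ∠ ≈ 76.29°
|T| = 0.4 · 1 / (20.524 · 4.2202) ≈ 0.0046181
Gain = 20 log₁₀(0.0046181) ≈ -46.71 dB
∠T = (0°) − (87.21° + 76.29°) = -163.50°

-46.7 dB, -163.5°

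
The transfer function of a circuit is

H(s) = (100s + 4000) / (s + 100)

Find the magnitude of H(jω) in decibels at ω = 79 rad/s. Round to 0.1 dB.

36.8 dB

Substitute s = j79:
Numerator: 100(j79) + 4000 = 4000 + j7900
Denominator: (j79) + 100 = 100 + j79
|N| = √(4000² + 7900²) ≈ 8854.9, ∠N ≈ 63.15°
|D| = √(100² + 79²) ≈ 127.44, ∠D ≈ 38.31°
|H| = 8854.9 / 127.44 ≈ 69.483
Gain = 20 log₁₀(69.483) ≈ 36.84 dB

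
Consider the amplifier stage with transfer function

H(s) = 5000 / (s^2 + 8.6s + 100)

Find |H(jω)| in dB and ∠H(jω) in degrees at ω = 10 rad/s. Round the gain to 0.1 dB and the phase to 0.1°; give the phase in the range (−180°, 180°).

35.3 dB, -90.0°

At s = jω = j10:
quadratic: (j10)² + 8.6·j10 + 100 = 0 + j86 → |·| ≈ 86, ∠ ≈ 90.00°
|H| = 5000 / 86 ≈ 58.14
Gain = 20 log₁₀(58.14) ≈ 35.29 dB
∠H = 0.00° − 90.00° = -90.00°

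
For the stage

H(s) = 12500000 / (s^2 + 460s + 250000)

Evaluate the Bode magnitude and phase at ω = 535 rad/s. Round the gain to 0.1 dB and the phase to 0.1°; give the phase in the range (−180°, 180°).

34.0 dB, -98.4°

At s = jω = j535:
quadratic: (j535)² + 460·j535 + 250000 = -36225 + j246100 → |·| ≈ 2.4875e+05, ∠ ≈ 98.37°
|H| = 12500000 / 2.4875e+05 ≈ 50.251
Gain = 20 log₁₀(50.251) ≈ 34.02 dB
∠H = 0.00° − 98.37° = -98.37°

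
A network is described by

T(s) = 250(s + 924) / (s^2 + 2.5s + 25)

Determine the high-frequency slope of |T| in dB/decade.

Each pole contributes −20 dB/decade at high frequency; each zero contributes +20 dB/decade.
Net: 1 zero(s) − 2 pole(s) → -20 dB/decade.

-20 dB/decade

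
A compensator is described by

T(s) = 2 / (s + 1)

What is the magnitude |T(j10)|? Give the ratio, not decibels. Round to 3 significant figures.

Substitute s = j10:
Numerator: 2 = 2 + j0
Denominator: (j10) + 1 = 1 + j10
|N| = √(2² + 0²) ≈ 2, ∠N ≈ 0.00°
|D| = √(1² + 10²) ≈ 10.05, ∠D ≈ 84.29°
|T| = 2 / 10.05 ≈ 0.199

0.199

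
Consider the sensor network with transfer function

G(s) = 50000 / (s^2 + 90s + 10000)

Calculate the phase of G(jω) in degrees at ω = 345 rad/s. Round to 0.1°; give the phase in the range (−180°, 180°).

-164.1°

At s = jω = j345:
quadratic: (j345)² + 90·j345 + 10000 = -109025 + j31050 → |·| ≈ 1.1336e+05, ∠ ≈ 164.10°
∠G = 0.00° − 164.10° = -164.10°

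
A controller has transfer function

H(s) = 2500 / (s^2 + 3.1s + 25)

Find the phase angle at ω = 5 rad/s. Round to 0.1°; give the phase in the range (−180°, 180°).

-90.0°

At s = jω = j5:
quadratic: (j5)² + 3.1·j5 + 25 = 0 + j15.5 → |·| ≈ 15.5, ∠ ≈ 90.00°
∠H = 0.00° − 90.00° = -90.00°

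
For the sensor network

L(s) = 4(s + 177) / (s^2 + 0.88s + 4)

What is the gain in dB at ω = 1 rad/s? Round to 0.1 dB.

At s = jω = j1:
zero (s+177): 177 + j1 → |·| = √(177²+1²) = √31330 ≈ 177, ∠ = arctan(1/177) ≈ 0.32°
quadratic: (j1)² + 0.88·j1 + 4 = 3 + j0.88 → |·| ≈ 3.1264, ∠ ≈ 16.35°
|L| = 4 · 177 / 3.1264 ≈ 226.46
Gain = 20 log₁₀(226.46) ≈ 47.10 dB

47.1 dB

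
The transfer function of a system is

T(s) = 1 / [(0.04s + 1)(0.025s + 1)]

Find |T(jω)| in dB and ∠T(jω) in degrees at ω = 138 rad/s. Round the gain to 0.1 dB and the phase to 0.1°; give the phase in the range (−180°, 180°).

-26.1 dB, -153.6°

At ω = 138 rad/s:
pole (1 + j138·0.04) = 1 + j5.52 → |·| ≈ 5.6098, ∠ ≈ 79.73°
pole (1 + j138·0.025) = 1 + j3.45 → |·| ≈ 3.592, ∠ ≈ 73.84°
|T| = 1 · 1 / (5.6098 · 3.592) ≈ 0.049627
Gain = 20 log₁₀(0.049627) ≈ -26.09 dB
∠T = (0°) − (79.73° + 73.84°) = -153.57°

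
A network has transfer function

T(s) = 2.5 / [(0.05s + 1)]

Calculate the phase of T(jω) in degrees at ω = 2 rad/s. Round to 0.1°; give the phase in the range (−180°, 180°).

At ω = 2 rad/s:
pole (1 + j2·0.05) = 1 + j0.1 → |·| ≈ 1.005, ∠ ≈ 5.71°
∠T = (0°) − (5.71°) = -5.71°

-5.7°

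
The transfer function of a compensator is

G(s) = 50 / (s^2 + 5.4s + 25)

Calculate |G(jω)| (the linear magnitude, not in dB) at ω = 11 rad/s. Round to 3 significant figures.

At s = jω = j11:
quadratic: (j11)² + 5.4·j11 + 25 = -96 + j59.4 → |·| ≈ 112.89, ∠ ≈ 148.25°
|G| = 50 / 112.89 ≈ 0.44291

0.443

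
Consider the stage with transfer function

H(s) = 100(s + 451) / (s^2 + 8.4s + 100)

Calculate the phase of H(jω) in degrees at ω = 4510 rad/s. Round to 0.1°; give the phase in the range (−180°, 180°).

-95.6°

At s = jω = j4510:
zero (s+451): 451 + j4510 → |·| = √(451²+4510²) = √20543501 ≈ 4532.5, ∠ = arctan(4510/451) ≈ 84.29°
quadratic: (j4510)² + 8.4·j4510 + 100 = -20340000 + j37884 → |·| ≈ 2.034e+07, ∠ ≈ 179.89°
∠H = 84.29° − 179.89° = -95.60°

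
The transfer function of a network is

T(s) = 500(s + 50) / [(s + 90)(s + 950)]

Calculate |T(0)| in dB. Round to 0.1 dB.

T(0) = 500·50 / (90·950) ≈ 0.2924
20 log₁₀(0.2924) ≈ -10.68 dB

-10.7 dB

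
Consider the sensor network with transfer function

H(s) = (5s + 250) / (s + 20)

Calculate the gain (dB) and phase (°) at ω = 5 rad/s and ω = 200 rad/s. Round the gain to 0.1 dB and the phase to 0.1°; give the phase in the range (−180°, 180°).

Substitute s = j5:
Numerator: 5(j5) + 250 = 250 + j25
Denominator: (j5) + 20 = 20 + j5
|N| = √(250² + 25²) ≈ 251.25, ∠N ≈ 5.71°
|D| = √(20² + 5²) ≈ 20.616, ∠D ≈ 14.04°
|H| = 251.25 / 20.616 ≈ 12.187
Gain = 20 log₁₀(12.187) ≈ 21.72 dB
∠H = 5.71° − 14.04° = -8.33°

Substitute s = j200:
Numerator: 5(j200) + 250 = 250 + j1000
Denominator: (j200) + 20 = 20 + j200
|N| = √(250² + 1000²) ≈ 1030.8, ∠N ≈ 75.96°
|D| = √(20² + 200²) ≈ 201, ∠D ≈ 84.29°
|H| = 1030.8 / 201 ≈ 5.1284
Gain = 20 log₁₀(5.1284) ≈ 14.20 dB
∠H = 75.96° − 84.29° = -8.33°

ω = 5: 21.7 dB, -8.3°; ω = 200: 14.2 dB, -8.3°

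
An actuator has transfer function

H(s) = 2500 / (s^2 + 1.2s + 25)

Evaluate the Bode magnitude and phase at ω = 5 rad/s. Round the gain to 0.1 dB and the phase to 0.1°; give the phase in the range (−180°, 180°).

52.4 dB, -90.0°

At s = jω = j5:
quadratic: (j5)² + 1.2·j5 + 25 = 0 + j6 → |·| ≈ 6, ∠ ≈ 90.00°
|H| = 2500 / 6 ≈ 416.67
Gain = 20 log₁₀(416.67) ≈ 52.40 dB
∠H = 0.00° − 90.00° = -90.00°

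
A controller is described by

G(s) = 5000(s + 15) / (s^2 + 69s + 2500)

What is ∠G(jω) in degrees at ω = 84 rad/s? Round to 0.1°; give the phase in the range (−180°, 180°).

At s = jω = j84:
zero (s+15): 15 + j84 → |·| = √(15²+84²) = √7281 ≈ 85.329, ∠ = arctan(84/15) ≈ 79.88°
quadratic: (j84)² + 69·j84 + 2500 = -4556 + j5796 → |·| ≈ 7372.3, ∠ ≈ 128.17°
∠G = 79.88° − 128.17° = -48.29°

-48.3°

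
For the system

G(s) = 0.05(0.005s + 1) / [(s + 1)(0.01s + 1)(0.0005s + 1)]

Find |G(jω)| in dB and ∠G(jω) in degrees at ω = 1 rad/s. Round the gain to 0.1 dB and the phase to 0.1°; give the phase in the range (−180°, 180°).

-29.0 dB, -45.3°

At ω = 1 rad/s:
zero (1 + j1·0.005) = 1 + j0.005 → |·| ≈ 1, ∠ ≈ 0.29°
pole (1 + j1·1) = 1 + j1 → |·| ≈ 1.4142, ∠ ≈ 45.00°
pole (1 + j1·0.01) = 1 + j0.01 → |·| ≈ 1, ∠ ≈ 0.57°
pole (1 + j1·0.0005) = 1 + j0.0005 → |·| ≈ 1, ∠ ≈ 0.03°
|G| = 0.05 · 1 / (1.4142 · 1 · 1) ≈ 0.035356
Gain = 20 log₁₀(0.035356) ≈ -29.03 dB
∠G = (0.29°) − (45.00° + 0.57° + 0.03°) = -45.31°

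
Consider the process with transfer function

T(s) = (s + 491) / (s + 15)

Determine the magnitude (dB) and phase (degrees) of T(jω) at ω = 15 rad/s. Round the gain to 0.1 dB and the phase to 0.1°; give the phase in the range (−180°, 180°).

At s = jω = j15:
zero (s+491): 491 + j15 → |·| = √(491²+15²) = √241306 ≈ 491.23, ∠ = arctan(15/491) ≈ 1.75°
pole (s+15): 15 + j15 → |·| = √(15²+15²) = √450 ≈ 21.213, ∠ = arctan(15/15) ≈ 45.00°
|T| = 1 · 491.23 / 21.213 ≈ 23.157
Gain = 20 log₁₀(23.157) ≈ 27.29 dB
∠T = 1.75° − 45.00° = -43.25°

27.3 dB, -43.3°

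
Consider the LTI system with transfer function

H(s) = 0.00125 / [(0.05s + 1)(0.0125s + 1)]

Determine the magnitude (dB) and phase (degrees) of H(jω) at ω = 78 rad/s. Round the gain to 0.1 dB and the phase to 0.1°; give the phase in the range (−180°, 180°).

At ω = 78 rad/s:
pole (1 + j78·0.05) = 1 + j3.9 → |·| ≈ 4.0262, ∠ ≈ 75.62°
pole (1 + j78·0.0125) = 1 + j0.975 → |·| ≈ 1.3966, ∠ ≈ 44.27°
|H| = 0.00125 · 1 / (4.0262 · 1.3966) ≈ 0.0002223
Gain = 20 log₁₀(0.0002223) ≈ -73.06 dB
∠H = (0°) − (75.62° + 44.27°) = -119.89°

-73.1 dB, -119.9°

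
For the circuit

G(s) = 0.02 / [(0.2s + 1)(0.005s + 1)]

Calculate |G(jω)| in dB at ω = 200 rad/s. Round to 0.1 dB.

At ω = 200 rad/s:
pole (1 + j200·0.2) = 1 + j40 → |·| ≈ 40.012, ∠ ≈ 88.57°
pole (1 + j200·0.005) = 1 + j1 → |·| ≈ 1.4142, ∠ ≈ 45.00°
|G| = 0.02 · 1 / (40.012 · 1.4142) ≈ 0.00035345
Gain = 20 log₁₀(0.00035345) ≈ -69.03 dB

-69.0 dB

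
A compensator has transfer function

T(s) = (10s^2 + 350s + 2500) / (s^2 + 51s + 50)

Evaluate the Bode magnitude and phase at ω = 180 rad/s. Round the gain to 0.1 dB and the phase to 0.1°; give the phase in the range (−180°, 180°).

Substitute s = j180:
Numerator: 10(j180)^2 + 350(j180) + 2500 = -321500 + j63000
Denominator: (j180)^2 + 51(j180) + 50 = -32350 + j9180
|N| = √(321500² + 63000²) ≈ 3.2761e+05, ∠N ≈ 168.91°
|D| = √(32350² + 9180²) ≈ 33627, ∠D ≈ 164.16°
|T| = 3.2761e+05 / 33627 ≈ 9.7425
Gain = 20 log₁₀(9.7425) ≈ 19.77 dB
∠T = 168.91° − 164.16° = 4.75°

19.8 dB, 4.8°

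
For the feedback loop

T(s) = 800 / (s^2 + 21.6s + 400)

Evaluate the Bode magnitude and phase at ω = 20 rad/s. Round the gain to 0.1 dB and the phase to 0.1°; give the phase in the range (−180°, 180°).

5.4 dB, -90.0°

At s = jω = j20:
quadratic: (j20)² + 21.6·j20 + 400 = 0 + j432 → |·| ≈ 432, ∠ ≈ 90.00°
|T| = 800 / 432 ≈ 1.8519
Gain = 20 log₁₀(1.8519) ≈ 5.35 dB
∠T = 0.00° − 90.00° = -90.00°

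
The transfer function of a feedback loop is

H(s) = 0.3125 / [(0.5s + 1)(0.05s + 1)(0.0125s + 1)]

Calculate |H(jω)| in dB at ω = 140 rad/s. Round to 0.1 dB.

At ω = 140 rad/s:
pole (1 + j140·0.5) = 1 + j70 → |·| ≈ 70.007, ∠ ≈ 89.18°
pole (1 + j140·0.05) = 1 + j7 → |·| ≈ 7.0711, ∠ ≈ 81.87°
pole (1 + j140·0.0125) = 1 + j1.75 → |·| ≈ 2.0156, ∠ ≈ 60.26°
|H| = 0.3125 · 1 / (70.007 · 7.0711 · 2.0156) ≈ 0.0003132
Gain = 20 log₁₀(0.0003132) ≈ -70.08 dB

-70.1 dB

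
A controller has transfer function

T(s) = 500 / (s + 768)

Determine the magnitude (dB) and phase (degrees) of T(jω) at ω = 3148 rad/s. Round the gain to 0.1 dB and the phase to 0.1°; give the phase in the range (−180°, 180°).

At s = jω = j3148:
pole (s+768): 768 + j3148 → |·| = √(768²+3148²) = √10499728 ≈ 3240.3, ∠ = arctan(3148/768) ≈ 76.29°
|T| = 500 / 3240.3 ≈ 0.15431
Gain = 20 log₁₀(0.15431) ≈ -16.23 dB
∠T = 0.00° − 76.29° = -76.29°

-16.2 dB, -76.3°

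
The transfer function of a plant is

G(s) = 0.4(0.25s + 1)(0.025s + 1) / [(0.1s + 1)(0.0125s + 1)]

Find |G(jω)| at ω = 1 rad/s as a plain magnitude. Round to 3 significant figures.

At ω = 1 rad/s:
zero (1 + j1·0.25) = 1 + j0.25 → |·| ≈ 1.0308, ∠ ≈ 14.04°
zero (1 + j1·0.025) = 1 + j0.025 → |·| ≈ 1.0003, ∠ ≈ 1.43°
pole (1 + j1·0.1) = 1 + j0.1 → |·| ≈ 1.005, ∠ ≈ 5.71°
pole (1 + j1·0.0125) = 1 + j0.0125 → |·| ≈ 1.0001, ∠ ≈ 0.72°
|G| = 0.4 · 1.0308 · 1.0003 / (1.005 · 1.0001) ≈ 0.41035

0.410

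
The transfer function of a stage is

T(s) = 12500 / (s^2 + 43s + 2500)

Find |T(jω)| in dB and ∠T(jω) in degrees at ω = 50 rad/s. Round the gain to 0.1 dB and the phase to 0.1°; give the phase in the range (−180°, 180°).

15.3 dB, -90.0°

At s = jω = j50:
quadratic: (j50)² + 43·j50 + 2500 = 0 + j2150 → |·| ≈ 2150, ∠ ≈ 90.00°
|T| = 12500 / 2150 ≈ 5.814
Gain = 20 log₁₀(5.814) ≈ 15.29 dB
∠T = 0.00° − 90.00° = -90.00°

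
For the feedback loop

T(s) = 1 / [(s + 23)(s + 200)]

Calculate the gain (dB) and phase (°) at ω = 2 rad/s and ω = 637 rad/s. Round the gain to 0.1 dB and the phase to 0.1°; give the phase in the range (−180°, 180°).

At s = jω = j2:
pole (s+23): 23 + j2 → |·| = √(23²+2²) = √533 ≈ 23.087, ∠ = arctan(2/23) ≈ 4.97°
pole (s+200): 200 + j2 → |·| = √(200²+2²) = √40004 ≈ 200.01, ∠ = arctan(2/200) ≈ 0.57°
|T| = 1 / 4617.6 ≈ 0.00021656
Gain = 20 log₁₀(0.00021656) ≈ -73.29 dB
∠T = 0.00° − 5.54° = -5.54°

At s = jω = j637:
pole (s+23): 23 + j637 → |·| = √(23²+637²) = √406298 ≈ 637.42, ∠ = arctan(637/23) ≈ 87.93°
pole (s+200): 200 + j637 → |·| = √(200²+637²) = √445769 ≈ 667.66, ∠ = arctan(637/200) ≈ 72.57°
|T| = 1 / 4.2558e+05 ≈ 2.3497e-06
Gain = 20 log₁₀(2.3497e-06) ≈ -112.58 dB
∠T = 0.00° − 160.50° = -160.50°

ω = 2: -73.3 dB, -5.5°; ω = 637: -112.6 dB, -160.5°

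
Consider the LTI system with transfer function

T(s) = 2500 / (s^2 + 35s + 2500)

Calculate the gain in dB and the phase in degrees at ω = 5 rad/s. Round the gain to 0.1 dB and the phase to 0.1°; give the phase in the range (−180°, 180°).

0.1 dB, -4.0°

At s = jω = j5:
quadratic: (j5)² + 35·j5 + 2500 = 2475 + j175 → |·| ≈ 2481.2, ∠ ≈ 4.04°
|T| = 2500 / 2481.2 ≈ 1.0076
Gain = 20 log₁₀(1.0076) ≈ 0.07 dB
∠T = 0.00° − 4.04° = -4.04°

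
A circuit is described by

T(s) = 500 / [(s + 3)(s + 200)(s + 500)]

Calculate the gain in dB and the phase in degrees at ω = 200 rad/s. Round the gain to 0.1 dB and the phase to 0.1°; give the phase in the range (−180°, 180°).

-95.7 dB, -155.9°

At s = jω = j200:
pole (s+3): 3 + j200 → |·| = √(3²+200²) = √40009 ≈ 200.02, ∠ = arctan(200/3) ≈ 89.14°
pole (s+200): 200 + j200 → |·| = √(200²+200²) = √80000 ≈ 282.84, ∠ = arctan(200/200) ≈ 45.00°
pole (s+500): 500 + j200 → |·| = √(500²+200²) = √290000 ≈ 538.52, ∠ = arctan(200/500) ≈ 21.80°
|T| = 500 / 3.0466e+07 ≈ 1.6412e-05
Gain = 20 log₁₀(1.6412e-05) ≈ -95.70 dB
∠T = 0.00° − 155.94° = -155.94°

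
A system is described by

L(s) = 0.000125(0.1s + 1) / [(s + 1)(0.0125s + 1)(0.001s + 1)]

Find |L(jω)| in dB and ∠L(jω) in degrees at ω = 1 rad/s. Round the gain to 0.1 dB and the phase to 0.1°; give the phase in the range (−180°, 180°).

-81.0 dB, -40.1°

At ω = 1 rad/s:
zero (1 + j1·0.1) = 1 + j0.1 → |·| ≈ 1.005, ∠ ≈ 5.71°
pole (1 + j1·1) = 1 + j1 → |·| ≈ 1.4142, ∠ ≈ 45.00°
pole (1 + j1·0.0125) = 1 + j0.0125 → |·| ≈ 1.0001, ∠ ≈ 0.72°
pole (1 + j1·0.001) = 1 + j0.001 → |·| ≈ 1, ∠ ≈ 0.06°
|L| = 0.000125 · 1.005 / (1.4142 · 1.0001 · 1) ≈ 8.8822e-05
Gain = 20 log₁₀(8.8822e-05) ≈ -81.03 dB
∠L = (5.71°) − (45.00° + 0.72° + 0.06°) = -40.07°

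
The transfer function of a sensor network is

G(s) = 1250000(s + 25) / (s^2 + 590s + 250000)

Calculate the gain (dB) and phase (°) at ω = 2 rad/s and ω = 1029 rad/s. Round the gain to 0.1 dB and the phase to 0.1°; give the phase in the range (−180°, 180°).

ω = 2: 42.0 dB, 4.3°; ω = 1029: 62.1 dB, -54.5°

At s = jω = j2:
zero (s+25): 25 + j2 → |·| = √(25²+2²) = √629 ≈ 25.08, ∠ = arctan(2/25) ≈ 4.57°
quadratic: (j2)² + 590·j2 + 250000 = 249996 + j1180 → |·| ≈ 2.5e+05, ∠ ≈ 0.27°
|G| = 1250000 · 25.08 / 2.5e+05 ≈ 125.4
Gain = 20 log₁₀(125.4) ≈ 41.97 dB
∠G = 4.57° − 0.27° = 4.30°

At s = jω = j1029:
zero (s+25): 25 + j1029 → |·| = √(25²+1029²) = √1059466 ≈ 1029.3, ∠ = arctan(1029/25) ≈ 88.61°
quadratic: (j1029)² + 590·j1029 + 250000 = -808841 + j607110 → |·| ≈ 1.0113e+06, ∠ ≈ 143.11°
|G| = 1250000 · 1029.3 / 1.0113e+06 ≈ 1272.2
Gain = 20 log₁₀(1272.2) ≈ 62.09 dB
∠G = 88.61° − 143.11° = -54.50°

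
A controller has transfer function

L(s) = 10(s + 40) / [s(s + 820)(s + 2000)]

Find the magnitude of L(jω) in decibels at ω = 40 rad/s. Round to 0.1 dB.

-101.3 dB

At s = jω = j40:
zero (s+40): 40 + j40 → |·| = √(40²+40²) = √3200 ≈ 56.569, ∠ = arctan(40/40) ≈ 45.00°
pole (s+820): 820 + j40 → |·| = √(820²+40²) = √674000 ≈ 820.98, ∠ = arctan(40/820) ≈ 2.79°
pole (s+2000): 2000 + j40 → |·| = √(2000²+40²) = √4001600 ≈ 2000.4, ∠ = arctan(40/2000) ≈ 1.15°
pole at origin: |s| = 40, ∠ = 90.00° (in denominator)
|L| = 10 · 56.569 / 6.5692e+07 ≈ 8.6112e-06
Gain = 20 log₁₀(8.6112e-06) ≈ -101.30 dB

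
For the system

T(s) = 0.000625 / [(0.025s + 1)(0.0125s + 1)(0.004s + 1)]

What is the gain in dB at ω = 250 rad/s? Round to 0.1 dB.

At ω = 250 rad/s:
pole (1 + j250·0.025) = 1 + j6.25 → |·| ≈ 6.3295, ∠ ≈ 80.91°
pole (1 + j250·0.0125) = 1 + j3.125 → |·| ≈ 3.2811, ∠ ≈ 72.26°
pole (1 + j250·0.004) = 1 + j1 → |·| ≈ 1.4142, ∠ ≈ 45.00°
|T| = 0.000625 · 1 / (6.3295 · 3.2811 · 1.4142) ≈ 2.128e-05
Gain = 20 log₁₀(2.128e-05) ≈ -93.44 dB

-93.4 dB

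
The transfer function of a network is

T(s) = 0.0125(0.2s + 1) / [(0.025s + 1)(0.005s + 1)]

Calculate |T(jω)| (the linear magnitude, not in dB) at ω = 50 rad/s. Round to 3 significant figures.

0.0761

At ω = 50 rad/s:
zero (1 + j50·0.2) = 1 + j10 → |·| ≈ 10.05, ∠ ≈ 84.29°
pole (1 + j50·0.025) = 1 + j1.25 → |·| ≈ 1.6008, ∠ ≈ 51.34°
pole (1 + j50·0.005) = 1 + j0.25 → |·| ≈ 1.0308, ∠ ≈ 14.04°
|T| = 0.0125 · 10.05 / (1.6008 · 1.0308) ≈ 0.076132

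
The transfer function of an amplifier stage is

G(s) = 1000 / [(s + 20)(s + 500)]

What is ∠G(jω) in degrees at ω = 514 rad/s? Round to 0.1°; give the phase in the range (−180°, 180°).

At s = jω = j514:
pole (s+20): 20 + j514 → |·| = √(20²+514²) = √264596 ≈ 514.39, ∠ = arctan(514/20) ≈ 87.77°
pole (s+500): 500 + j514 → |·| = √(500²+514²) = √514196 ≈ 717.07, ∠ = arctan(514/500) ≈ 45.79°
∠G = 0.00° − 133.56° = -133.56°

-133.6°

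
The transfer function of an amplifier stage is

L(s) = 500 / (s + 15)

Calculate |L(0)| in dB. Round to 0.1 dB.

L(0) = 500 / 15 ≈ 33.333
20 log₁₀(33.333) ≈ 30.46 dB

30.5 dB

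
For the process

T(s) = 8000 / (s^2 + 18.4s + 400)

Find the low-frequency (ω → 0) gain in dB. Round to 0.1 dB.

T(0) = 8000 / 400 = 20
20 log₁₀(20) ≈ 26.02 dB

26.0 dB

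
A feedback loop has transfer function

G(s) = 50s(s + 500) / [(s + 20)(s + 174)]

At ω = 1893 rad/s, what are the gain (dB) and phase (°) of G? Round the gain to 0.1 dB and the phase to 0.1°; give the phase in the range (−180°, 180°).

34.2 dB, -8.9°

At s = jω = j1893:
zero (s+500): 500 + j1893 → |·| = √(500²+1893²) = √3833449 ≈ 1957.9, ∠ = arctan(1893/500) ≈ 75.20°
zero at origin: s = j1893 → |·| = 1893, ∠ = 90.00°
pole (s+20): 20 + j1893 → |·| = √(20²+1893²) = √3583849 ≈ 1893.1, ∠ = arctan(1893/20) ≈ 89.39°
pole (s+174): 174 + j1893 → |·| = √(174²+1893²) = √3613725 ≈ 1901, ∠ = arctan(1893/174) ≈ 84.75°
|G| = 50 · 3.7063e+06 / 3.5988e+06 ≈ 51.494
Gain = 20 log₁₀(51.494) ≈ 34.24 dB
∠G = 165.20° − 174.14° = -8.94°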